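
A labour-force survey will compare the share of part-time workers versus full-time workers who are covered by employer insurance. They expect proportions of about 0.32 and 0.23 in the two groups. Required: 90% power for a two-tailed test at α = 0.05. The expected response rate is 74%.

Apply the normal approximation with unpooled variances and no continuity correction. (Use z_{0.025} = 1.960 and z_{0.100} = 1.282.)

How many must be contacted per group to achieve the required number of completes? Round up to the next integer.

n = (z_{α/2} + z_β)² · [p₁(1−p₁) + p₂(1−p₂)] / (p₁ − p₂)²
  = (1.960 + 1.282)² · (0.32·0.68 + 0.23·0.77) / (0.09)²
  = (3.242)² · (0.2176 + 0.1771) / 0.0081
  = 10.5106 · 0.3947 / 0.0081
  = 512.16
Adjust for 74% response: 512.16 / 0.74 = 692.11.
Round up → n = 693 per group.

n = 693 per group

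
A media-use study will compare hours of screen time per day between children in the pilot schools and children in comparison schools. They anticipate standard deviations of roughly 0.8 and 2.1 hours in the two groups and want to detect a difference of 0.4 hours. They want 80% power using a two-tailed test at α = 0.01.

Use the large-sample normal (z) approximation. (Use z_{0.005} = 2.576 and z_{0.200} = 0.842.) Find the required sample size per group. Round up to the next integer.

n = 369 per group

n = (z_{α/2} + z_β)² · (σ₁² + σ₂²) / δ²
  = (2.576 + 0.842)² · (0.8² + 2.1² = 5.05) / 0.4²
  = 11.6827 · 5.05 / 0.16
  = 368.74
Round up → n = 369 per group.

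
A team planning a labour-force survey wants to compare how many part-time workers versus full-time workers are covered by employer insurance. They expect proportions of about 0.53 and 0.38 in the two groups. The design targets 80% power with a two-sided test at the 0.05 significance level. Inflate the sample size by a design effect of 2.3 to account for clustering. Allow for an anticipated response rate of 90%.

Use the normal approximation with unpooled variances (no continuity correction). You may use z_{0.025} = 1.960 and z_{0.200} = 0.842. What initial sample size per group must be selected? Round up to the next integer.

n = 433 per group

n = (z_{α/2} + z_β)² · [p₁(1−p₁) + p₂(1−p₂)] / (p₁ − p₂)²
  = (1.960 + 0.842)² · (0.53·0.47 + 0.38·0.62) / (0.15)²
  = (2.802)² · (0.2491 + 0.2356) / 0.0225
  = 7.8512 · 0.4847 / 0.0225
  = 169.13
Design effect: 2.3 × 169.13 = 389.00.
Adjust for 90% response: 389.00 / 0.90 = 432.23.
Round up → n = 433 per group.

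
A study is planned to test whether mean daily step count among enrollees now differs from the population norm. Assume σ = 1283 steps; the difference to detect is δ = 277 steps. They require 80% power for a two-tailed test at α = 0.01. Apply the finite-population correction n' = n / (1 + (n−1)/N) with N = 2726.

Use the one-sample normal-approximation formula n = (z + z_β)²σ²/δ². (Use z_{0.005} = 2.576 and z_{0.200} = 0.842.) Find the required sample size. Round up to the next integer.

n = (z_{α/2} + z_β)² · σ² / δ²
  = (2.576 + 0.842)² · 1283² / 277²
  = 11.6827 · 1646089 / 76729
  = 250.63
Finite-population correction (N = 2726): 250.63 / (1 + (250.63 − 1)/2726) = 229.61.
Round up → n = 230.

n = 230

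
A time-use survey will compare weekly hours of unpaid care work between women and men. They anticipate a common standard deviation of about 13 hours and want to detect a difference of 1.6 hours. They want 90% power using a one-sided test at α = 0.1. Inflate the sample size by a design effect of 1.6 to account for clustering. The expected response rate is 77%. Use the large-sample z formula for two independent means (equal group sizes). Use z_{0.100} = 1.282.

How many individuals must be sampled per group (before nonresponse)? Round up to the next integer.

n = 1804 per group

n = (z_α + z_β)² · (σ₁² + σ₂²) / δ²
  = (1.282 + 1.282)² · (2·13² = 338) / 1.6²
  = 6.5741 · 338 / 2.56
  = 867.99
Design effect: 1.6 × 867.99 = 1388.78.
Adjust for 77% response: 1388.78 / 0.77 = 1803.61.
Round up → n = 1804 per group.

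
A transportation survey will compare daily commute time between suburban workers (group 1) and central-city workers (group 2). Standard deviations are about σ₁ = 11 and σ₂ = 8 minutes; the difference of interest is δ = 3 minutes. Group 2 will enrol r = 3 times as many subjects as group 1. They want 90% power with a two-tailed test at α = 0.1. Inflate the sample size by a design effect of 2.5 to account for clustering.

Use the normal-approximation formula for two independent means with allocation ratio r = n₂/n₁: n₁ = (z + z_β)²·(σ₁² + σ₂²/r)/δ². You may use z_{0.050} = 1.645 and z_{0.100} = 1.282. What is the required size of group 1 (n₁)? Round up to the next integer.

n₁ = 339

n₁ = (z_{α/2} + z_β)² · (σ₁² + σ₂²/r) / δ²
   = (1.645 + 1.282)² · (11² + 8²/3) / 3²
   = 8.5673 · (121 + 21.3333) / 9
   = 8.5673 · 142.3333 / 9
   = 135.49
Design effect: 2.5 × 135.49 = 338.73.
Round up → n₁ = 339; n₂ = r·n₁ = 3 × 339 = 1017.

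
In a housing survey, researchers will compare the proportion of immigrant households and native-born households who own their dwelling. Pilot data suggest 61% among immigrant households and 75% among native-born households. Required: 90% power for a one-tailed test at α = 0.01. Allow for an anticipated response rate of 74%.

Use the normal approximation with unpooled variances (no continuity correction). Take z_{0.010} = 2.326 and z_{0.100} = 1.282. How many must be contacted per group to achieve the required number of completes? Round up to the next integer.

n = (z_α + z_β)² · [p₁(1−p₁) + p₂(1−p₂)] / (p₁ − p₂)²
  = (2.326 + 1.282)² · (0.61·0.39 + 0.75·0.25) / (-0.14)²
  = (3.608)² · (0.2379 + 0.1875) / 0.0196
  = 13.0177 · 0.4254 / 0.0196
  = 282.54
Adjust for 74% response: 282.54 / 0.74 = 381.81.
Round up → n = 382 per group.

n = 382 per group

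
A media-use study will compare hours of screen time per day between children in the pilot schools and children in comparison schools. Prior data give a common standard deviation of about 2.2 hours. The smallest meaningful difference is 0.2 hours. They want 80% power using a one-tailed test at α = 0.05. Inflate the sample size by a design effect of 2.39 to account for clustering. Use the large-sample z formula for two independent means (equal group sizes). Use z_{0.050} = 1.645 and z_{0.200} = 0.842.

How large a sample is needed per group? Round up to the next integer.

n = 3578 per group

n = (z_α + z_β)² · (σ₁² + σ₂²) / δ²
  = (1.645 + 0.842)² · (2·2.2² = 9.68) / 0.2²
  = 6.1852 · 9.68 / 0.04
  = 1496.81
Design effect: 2.39 × 1496.81 = 3577.38.
Round up → n = 3578 per group.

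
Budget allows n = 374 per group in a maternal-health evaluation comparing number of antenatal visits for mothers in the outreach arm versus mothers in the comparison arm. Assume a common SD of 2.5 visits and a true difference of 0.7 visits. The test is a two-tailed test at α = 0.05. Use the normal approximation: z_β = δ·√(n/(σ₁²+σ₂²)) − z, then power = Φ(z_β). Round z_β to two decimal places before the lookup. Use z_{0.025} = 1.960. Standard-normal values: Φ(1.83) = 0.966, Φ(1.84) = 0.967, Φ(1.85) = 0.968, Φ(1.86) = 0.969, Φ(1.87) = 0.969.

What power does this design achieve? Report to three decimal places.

z_β = δ·√(n/(σ₁²+σ₂²)) − z_{α/2}
    = 0.7 · √(374/12.5) − 1.960
    = 0.7 · 5.46992 − 1.960
    = 3.8289 − 1.960 = 1.8689 → 1.87
Power = Φ(1.87) = 0.969.

Power ≈ 0.969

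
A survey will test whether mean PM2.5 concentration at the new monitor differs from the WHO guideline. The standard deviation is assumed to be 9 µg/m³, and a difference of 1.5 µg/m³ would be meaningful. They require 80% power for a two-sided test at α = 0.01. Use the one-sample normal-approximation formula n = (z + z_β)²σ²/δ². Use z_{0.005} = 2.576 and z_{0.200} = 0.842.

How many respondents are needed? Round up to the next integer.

n = (z_{α/2} + z_β)² · σ² / δ²
  = (2.576 + 0.842)² · 9² / 1.5²
  = 11.6827 · 81 / 2.25
  = 420.58
Round up → n = 421.

n = 421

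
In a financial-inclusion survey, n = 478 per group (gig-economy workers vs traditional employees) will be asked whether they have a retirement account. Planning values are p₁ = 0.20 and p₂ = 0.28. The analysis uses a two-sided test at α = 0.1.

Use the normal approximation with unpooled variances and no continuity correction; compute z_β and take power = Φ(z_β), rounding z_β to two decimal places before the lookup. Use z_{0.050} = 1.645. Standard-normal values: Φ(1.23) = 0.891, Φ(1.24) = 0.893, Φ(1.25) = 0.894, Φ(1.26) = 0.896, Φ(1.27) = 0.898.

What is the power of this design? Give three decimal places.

z_β = |p₁−p₂|·√(n/[p₁q₁+p₂q₂]) − z_{α/2}
    = 0.08 · √(478/0.3616) − 1.645
    = 0.08 · 36.3580 − 1.645
    = 2.9086 − 1.645 = 1.2636 → 1.26
Power = Φ(1.26) = 0.896.

Power ≈ 0.896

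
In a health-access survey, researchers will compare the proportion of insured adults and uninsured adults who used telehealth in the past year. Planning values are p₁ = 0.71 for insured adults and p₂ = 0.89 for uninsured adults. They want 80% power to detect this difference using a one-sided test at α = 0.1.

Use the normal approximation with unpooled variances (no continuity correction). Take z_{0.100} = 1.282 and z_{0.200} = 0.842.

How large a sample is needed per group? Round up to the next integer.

n = (z_α + z_β)² · [p₁(1−p₁) + p₂(1−p₂)] / (p₁ − p₂)²
  = (1.282 + 0.842)² · (0.71·0.29 + 0.89·0.11) / (-0.18)²
  = (2.124)² · (0.2059 + 0.0979) / 0.0324
  = 4.5114 · 0.3038 / 0.0324
  = 42.30
Round up → n = 43 per group.

n = 43 per group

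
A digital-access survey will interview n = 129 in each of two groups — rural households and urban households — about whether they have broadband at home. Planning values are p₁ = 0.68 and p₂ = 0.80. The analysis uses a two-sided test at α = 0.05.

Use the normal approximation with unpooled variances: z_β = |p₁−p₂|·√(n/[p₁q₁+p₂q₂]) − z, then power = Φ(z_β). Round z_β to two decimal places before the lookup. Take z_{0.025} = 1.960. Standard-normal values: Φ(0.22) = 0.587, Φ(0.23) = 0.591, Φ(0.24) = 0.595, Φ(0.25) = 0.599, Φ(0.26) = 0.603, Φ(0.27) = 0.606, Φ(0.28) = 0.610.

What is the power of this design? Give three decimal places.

z_β = |p₁−p₂|·√(n/[p₁q₁+p₂q₂]) − z_{α/2}
    = 0.12 · √(129/0.3776) − 1.960
    = 0.12 · 18.4833 − 1.960
    = 2.2180 − 1.960 = 0.2580 → 0.26
Power = Φ(0.26) = 0.603.

Power ≈ 0.603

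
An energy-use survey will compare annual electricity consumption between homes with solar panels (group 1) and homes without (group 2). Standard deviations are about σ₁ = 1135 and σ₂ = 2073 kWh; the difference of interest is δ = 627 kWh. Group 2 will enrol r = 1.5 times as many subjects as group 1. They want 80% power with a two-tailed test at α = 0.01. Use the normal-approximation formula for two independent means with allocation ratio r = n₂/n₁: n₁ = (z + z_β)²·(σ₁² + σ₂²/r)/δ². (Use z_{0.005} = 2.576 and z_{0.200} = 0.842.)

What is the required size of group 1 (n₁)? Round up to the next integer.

n₁ = 124

n₁ = (z_{α/2} + z_β)² · (σ₁² + σ₂²/r) / δ²
   = (2.576 + 0.842)² · (1135² + 2073²/1.5) / 627²
   = 11.6827 · (1288225 + 2864886) / 393129
   = 11.6827 · 4153111 / 393129
   = 123.42
Round up → n₁ = 124; n₂ = r·n₁ = 1.5 × 124 = 186.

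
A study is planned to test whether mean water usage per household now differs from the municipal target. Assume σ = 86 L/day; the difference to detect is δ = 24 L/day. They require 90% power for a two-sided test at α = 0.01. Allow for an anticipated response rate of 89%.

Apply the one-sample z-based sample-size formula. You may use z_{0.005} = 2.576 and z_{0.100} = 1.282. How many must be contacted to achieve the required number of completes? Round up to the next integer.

n = 215

n = (z_{α/2} + z_β)² · σ² / δ²
  = (2.576 + 1.282)² · 86² / 24²
  = 14.8842 · 7396 / 576
  = 191.12
Adjust for 89% response: 191.12 / 0.89 = 214.74.
Round up → n = 215.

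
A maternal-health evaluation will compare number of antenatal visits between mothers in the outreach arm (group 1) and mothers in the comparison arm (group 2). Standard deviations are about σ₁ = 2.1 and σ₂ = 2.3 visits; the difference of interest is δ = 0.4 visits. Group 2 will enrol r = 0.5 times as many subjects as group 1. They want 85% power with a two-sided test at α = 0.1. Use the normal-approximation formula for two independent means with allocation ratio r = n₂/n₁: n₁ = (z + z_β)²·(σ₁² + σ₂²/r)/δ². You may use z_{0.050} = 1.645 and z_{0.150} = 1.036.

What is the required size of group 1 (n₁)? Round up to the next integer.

n₁ = (z_{α/2} + z_β)² · (σ₁² + σ₂²/r) / δ²
   = (1.645 + 1.036)² · (2.1² + 2.3²/0.5) / 0.4²
   = 7.1878 · (4.41 + 10.58) / 0.16
   = 7.1878 · 14.99 / 0.16
   = 673.40
Round up → n₁ = 674; n₂ = r·n₁ = 0.5 × 674 = 337.

n₁ = 674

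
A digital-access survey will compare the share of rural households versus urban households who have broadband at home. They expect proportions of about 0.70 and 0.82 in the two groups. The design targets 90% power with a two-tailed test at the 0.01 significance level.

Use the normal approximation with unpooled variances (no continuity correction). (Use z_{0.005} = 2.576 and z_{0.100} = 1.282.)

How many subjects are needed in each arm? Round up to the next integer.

n = 370 per group

n = (z_{α/2} + z_β)² · [p₁(1−p₁) + p₂(1−p₂)] / (p₁ − p₂)²
  = (2.576 + 1.282)² · (0.70·0.30 + 0.82·0.18) / (-0.12)²
  = (3.858)² · (0.2100 + 0.1476) / 0.0144
  = 14.8842 · 0.3576 / 0.0144
  = 369.62
Round up → n = 370 per group.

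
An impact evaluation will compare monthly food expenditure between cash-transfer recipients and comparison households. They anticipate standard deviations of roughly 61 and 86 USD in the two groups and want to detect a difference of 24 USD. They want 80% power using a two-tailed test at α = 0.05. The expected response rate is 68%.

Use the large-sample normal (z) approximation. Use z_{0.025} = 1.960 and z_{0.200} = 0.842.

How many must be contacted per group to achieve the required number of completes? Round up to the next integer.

n = 223 per group

n = (z_{α/2} + z_β)² · (σ₁² + σ₂²) / δ²
  = (1.960 + 0.842)² · (61² + 86² = 11117) / 24²
  = 7.8512 · 11117 / 576
  = 151.53
Adjust for 68% response: 151.53 / 0.68 = 222.84.
Round up → n = 223 per group.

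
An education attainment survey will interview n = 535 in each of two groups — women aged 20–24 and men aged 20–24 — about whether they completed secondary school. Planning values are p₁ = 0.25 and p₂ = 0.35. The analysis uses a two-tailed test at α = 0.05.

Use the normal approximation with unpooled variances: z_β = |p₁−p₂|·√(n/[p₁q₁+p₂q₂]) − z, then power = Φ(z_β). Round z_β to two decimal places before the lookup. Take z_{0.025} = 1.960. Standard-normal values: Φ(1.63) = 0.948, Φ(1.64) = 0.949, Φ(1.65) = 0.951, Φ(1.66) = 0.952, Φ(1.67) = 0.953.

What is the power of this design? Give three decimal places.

Power ≈ 0.948

z_β = |p₁−p₂|·√(n/[p₁q₁+p₂q₂]) − z_{α/2}
    = 0.10 · √(535/0.4150) − 1.960
    = 0.10 · 35.9048 − 1.960
    = 3.5905 − 1.960 = 1.6305 → 1.63
Power = Φ(1.63) = 0.948.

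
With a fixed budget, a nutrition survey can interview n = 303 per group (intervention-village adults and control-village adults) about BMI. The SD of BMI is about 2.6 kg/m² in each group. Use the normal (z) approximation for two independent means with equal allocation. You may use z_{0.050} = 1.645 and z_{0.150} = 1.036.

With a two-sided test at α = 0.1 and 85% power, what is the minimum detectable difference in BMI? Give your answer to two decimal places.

Minimum detectable difference ≈ 0.57 kg/m²

δ = (z_{α/2} + z_β) · √((σ₁²+σ₂²)/n)
  = (1.645 + 1.036) · √(13.52/303)
  = 2.681 · √0.04462
  = 2.681 · 0.2112
  = 0.5663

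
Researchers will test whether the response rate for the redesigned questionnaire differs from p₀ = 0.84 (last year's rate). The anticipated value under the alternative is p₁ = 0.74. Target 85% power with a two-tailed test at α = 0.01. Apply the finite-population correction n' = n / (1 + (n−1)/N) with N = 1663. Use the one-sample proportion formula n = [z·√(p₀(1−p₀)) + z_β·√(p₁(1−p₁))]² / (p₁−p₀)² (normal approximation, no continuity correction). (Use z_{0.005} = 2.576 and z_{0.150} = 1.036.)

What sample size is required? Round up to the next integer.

n = 176

n = [z_{α/2}·√(p₀q₀) + z_β·√(p₁q₁)]² / (p₁ − p₀)²
  = [2.576·√(0.84·0.16) + 1.036·√(0.74·0.26)]² / (-0.10)²
  = [2.576·0.3666 + 1.036·0.4386]² / 0.0100
  = [1.3988]² / 0.0100
  = 195.66
Finite-population correction (N = 1663): 195.66 / (1 + (195.66 − 1)/1663) = 175.16.
Round up → n = 176.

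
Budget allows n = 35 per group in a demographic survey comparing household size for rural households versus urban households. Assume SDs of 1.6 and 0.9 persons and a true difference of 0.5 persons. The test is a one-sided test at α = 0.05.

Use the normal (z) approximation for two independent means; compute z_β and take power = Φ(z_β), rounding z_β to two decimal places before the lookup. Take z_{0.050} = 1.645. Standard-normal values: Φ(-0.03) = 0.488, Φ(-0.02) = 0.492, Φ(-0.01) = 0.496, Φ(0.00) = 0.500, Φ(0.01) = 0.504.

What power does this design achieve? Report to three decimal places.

z_β = δ·√(n/(σ₁²+σ₂²)) − z_α
    = 0.5 · √(35/3.37) − 1.645
    = 0.5 · 3.22269 − 1.645
    = 1.6113 − 1.645 = -0.0337 → -0.03
Power = Φ(-0.03) = 0.488.

Power ≈ 0.488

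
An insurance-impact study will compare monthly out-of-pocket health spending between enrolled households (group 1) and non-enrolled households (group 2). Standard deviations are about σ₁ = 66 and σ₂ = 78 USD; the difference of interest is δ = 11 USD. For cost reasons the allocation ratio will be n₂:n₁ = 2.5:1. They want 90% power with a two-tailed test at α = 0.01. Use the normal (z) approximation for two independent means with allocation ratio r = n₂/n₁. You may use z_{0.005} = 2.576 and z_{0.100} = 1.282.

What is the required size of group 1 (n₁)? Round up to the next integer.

n₁ = 836

n₁ = (z_{α/2} + z_β)² · (σ₁² + σ₂²/r) / δ²
   = (2.576 + 1.282)² · (66² + 78²/2.5) / 11²
   = 14.8842 · (4356 + 2433.6) / 121
   = 14.8842 · 6789.6 / 121
   = 835.19
Round up → n₁ = 836; n₂ = r·n₁ = 2.5 × 836 = 2090.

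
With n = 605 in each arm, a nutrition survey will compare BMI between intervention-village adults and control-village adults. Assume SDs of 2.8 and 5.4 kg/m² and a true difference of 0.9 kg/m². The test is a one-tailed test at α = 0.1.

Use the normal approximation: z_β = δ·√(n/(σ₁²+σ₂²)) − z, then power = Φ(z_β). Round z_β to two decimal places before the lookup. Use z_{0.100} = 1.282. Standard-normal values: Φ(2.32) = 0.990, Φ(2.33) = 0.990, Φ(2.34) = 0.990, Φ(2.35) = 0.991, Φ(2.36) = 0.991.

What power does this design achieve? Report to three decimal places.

z_β = δ·√(n/(σ₁²+σ₂²)) − z_α
    = 0.9 · √(605/37) − 1.282
    = 0.9 · 4.04368 − 1.282
    = 3.6393 − 1.282 = 2.3573 → 2.36
Power = Φ(2.36) = 0.991.

Power ≈ 0.991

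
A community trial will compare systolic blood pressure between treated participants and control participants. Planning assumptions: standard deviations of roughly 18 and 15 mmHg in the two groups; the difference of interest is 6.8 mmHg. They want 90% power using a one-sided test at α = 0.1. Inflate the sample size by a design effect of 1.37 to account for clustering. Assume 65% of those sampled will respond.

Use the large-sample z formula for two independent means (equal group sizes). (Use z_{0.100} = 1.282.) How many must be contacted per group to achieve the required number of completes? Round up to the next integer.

n = (z_α + z_β)² · (σ₁² + σ₂²) / δ²
  = (1.282 + 1.282)² · (18² + 15² = 549) / 6.8²
  = 6.5741 · 549 / 46.24
  = 78.05
Design effect: 1.37 × 78.05 = 106.93.
Adjust for 65% response: 106.93 / 0.65 = 164.51.
Round up → n = 165 per group.

n = 165 per group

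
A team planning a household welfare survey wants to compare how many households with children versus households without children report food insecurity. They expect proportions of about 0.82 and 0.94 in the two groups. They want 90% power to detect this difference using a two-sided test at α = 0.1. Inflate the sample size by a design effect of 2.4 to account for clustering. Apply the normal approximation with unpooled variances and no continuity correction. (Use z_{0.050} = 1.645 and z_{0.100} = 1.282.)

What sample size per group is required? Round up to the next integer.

n = 292 per group

n = (z_{α/2} + z_β)² · [p₁(1−p₁) + p₂(1−p₂)] / (p₁ − p₂)²
  = (1.645 + 1.282)² · (0.82·0.18 + 0.94·0.06) / (-0.12)²
  = (2.927)² · (0.1476 + 0.0564) / 0.0144
  = 8.5673 · 0.2040 / 0.0144
  = 121.37
Design effect: 2.4 × 121.37 = 291.29.
Round up → n = 292 per group.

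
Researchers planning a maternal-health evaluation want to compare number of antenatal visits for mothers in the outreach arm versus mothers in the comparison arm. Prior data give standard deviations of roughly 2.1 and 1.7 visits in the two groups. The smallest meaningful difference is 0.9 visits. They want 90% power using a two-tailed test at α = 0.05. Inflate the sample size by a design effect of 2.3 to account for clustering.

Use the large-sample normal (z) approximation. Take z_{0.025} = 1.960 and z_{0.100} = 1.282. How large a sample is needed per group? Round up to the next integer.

n = 218 per group

n = (z_{α/2} + z_β)² · (σ₁² + σ₂²) / δ²
  = (1.960 + 1.282)² · (2.1² + 1.7² = 7.3) / 0.9²
  = 10.5106 · 7.3 / 0.81
  = 94.72
Design effect: 2.3 × 94.72 = 217.87.
Round up → n = 218 per group.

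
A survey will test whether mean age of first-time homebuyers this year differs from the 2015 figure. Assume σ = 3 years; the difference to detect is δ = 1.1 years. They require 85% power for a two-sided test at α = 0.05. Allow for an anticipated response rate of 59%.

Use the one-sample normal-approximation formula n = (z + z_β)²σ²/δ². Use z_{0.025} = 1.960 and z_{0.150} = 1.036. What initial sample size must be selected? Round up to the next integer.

n = 114

n = (z_{α/2} + z_β)² · σ² / δ²
  = (1.960 + 1.036)² · 3² / 1.1²
  = 8.9760 · 9 / 1.21
  = 66.76
Adjust for 59% response: 66.76 / 0.59 = 113.16.
Round up → n = 114.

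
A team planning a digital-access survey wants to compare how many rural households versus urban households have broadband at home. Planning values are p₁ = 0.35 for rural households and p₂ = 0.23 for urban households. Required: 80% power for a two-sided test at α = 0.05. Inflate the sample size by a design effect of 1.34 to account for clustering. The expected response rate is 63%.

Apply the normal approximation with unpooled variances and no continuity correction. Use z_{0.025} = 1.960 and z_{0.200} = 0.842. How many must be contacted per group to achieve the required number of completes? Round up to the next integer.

n = (z_{α/2} + z_β)² · [p₁(1−p₁) + p₂(1−p₂)] / (p₁ − p₂)²
  = (1.960 + 0.842)² · (0.35·0.65 + 0.23·0.77) / (0.12)²
  = (2.802)² · (0.2275 + 0.1771) / 0.0144
  = 7.8512 · 0.4046 / 0.0144
  = 220.60
Design effect: 1.34 × 220.60 = 295.60.
Adjust for 63% response: 295.60 / 0.63 = 469.21.
Round up → n = 470 per group.

n = 470 per group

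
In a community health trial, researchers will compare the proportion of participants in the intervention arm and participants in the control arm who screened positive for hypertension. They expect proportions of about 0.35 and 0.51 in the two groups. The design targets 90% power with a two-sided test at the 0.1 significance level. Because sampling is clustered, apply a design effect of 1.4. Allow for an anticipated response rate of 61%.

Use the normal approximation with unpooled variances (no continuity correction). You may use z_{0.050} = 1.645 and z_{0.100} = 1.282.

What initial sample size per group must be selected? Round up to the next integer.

n = (z_{α/2} + z_β)² · [p₁(1−p₁) + p₂(1−p₂)] / (p₁ − p₂)²
  = (1.645 + 1.282)² · (0.35·0.65 + 0.51·0.49) / (-0.16)²
  = (2.927)² · (0.2275 + 0.2499) / 0.0256
  = 8.5673 · 0.4774 / 0.0256
  = 159.77
Design effect: 1.4 × 159.77 = 223.67.
Adjust for 61% response: 223.67 / 0.61 = 366.68.
Round up → n = 367 per group.

n = 367 per group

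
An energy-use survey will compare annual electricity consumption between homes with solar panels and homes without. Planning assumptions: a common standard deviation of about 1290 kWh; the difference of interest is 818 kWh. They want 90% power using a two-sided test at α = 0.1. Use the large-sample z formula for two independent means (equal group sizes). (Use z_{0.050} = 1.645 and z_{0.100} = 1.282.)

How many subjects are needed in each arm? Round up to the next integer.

n = 43 per group

n = (z_{α/2} + z_β)² · (σ₁² + σ₂²) / δ²
  = (1.645 + 1.282)² · (2·1290² = 3328200) / 818²
  = 8.5673 · 3328200 / 669124
  = 42.61
Round up → n = 43 per group.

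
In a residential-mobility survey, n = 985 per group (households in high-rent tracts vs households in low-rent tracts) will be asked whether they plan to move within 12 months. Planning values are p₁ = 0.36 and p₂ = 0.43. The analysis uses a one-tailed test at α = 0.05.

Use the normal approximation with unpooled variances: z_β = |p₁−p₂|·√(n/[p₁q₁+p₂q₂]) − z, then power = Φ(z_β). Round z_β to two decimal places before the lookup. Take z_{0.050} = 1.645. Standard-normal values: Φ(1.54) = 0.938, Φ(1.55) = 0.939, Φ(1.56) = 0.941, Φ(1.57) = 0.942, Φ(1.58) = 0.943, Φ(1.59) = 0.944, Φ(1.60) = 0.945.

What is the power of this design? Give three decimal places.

Power ≈ 0.938

z_β = |p₁−p₂|·√(n/[p₁q₁+p₂q₂]) − z_α
    = 0.07 · √(985/0.4755) − 1.645
    = 0.07 · 45.5138 − 1.645
    = 3.1860 − 1.645 = 1.5410 → 1.54
Power = Φ(1.54) = 0.938.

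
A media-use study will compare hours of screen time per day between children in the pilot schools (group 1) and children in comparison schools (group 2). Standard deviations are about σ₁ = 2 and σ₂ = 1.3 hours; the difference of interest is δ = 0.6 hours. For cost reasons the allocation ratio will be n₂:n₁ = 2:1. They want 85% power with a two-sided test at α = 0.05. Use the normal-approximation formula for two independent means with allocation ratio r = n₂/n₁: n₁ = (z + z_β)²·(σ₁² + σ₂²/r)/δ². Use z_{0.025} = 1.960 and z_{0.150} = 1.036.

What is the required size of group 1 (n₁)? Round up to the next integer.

n₁ = 121

n₁ = (z_{α/2} + z_β)² · (σ₁² + σ₂²/r) / δ²
   = (1.960 + 1.036)² · (2² + 1.3²/2) / 0.6²
   = 8.9760 · (4 + 0.845) / 0.36
   = 8.9760 · 4.845 / 0.36
   = 120.80
Round up → n₁ = 121; n₂ = r·n₁ = 2 × 121 = 242.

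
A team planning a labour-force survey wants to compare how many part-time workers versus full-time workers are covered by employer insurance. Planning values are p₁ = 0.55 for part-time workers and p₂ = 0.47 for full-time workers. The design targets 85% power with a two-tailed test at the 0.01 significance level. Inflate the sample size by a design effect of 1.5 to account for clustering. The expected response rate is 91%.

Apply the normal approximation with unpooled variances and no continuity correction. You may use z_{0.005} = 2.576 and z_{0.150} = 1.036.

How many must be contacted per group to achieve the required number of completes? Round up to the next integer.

n = 1669 per group

n = (z_{α/2} + z_β)² · [p₁(1−p₁) + p₂(1−p₂)] / (p₁ − p₂)²
  = (2.576 + 1.036)² · (0.55·0.45 + 0.47·0.53) / (0.08)²
  = (3.612)² · (0.2475 + 0.2491) / 0.0064
  = 13.0465 · 0.4966 / 0.0064
  = 1012.33
Design effect: 1.5 × 1012.33 = 1518.50.
Adjust for 91% response: 1518.50 / 0.91 = 1668.68.
Round up → n = 1669 per group.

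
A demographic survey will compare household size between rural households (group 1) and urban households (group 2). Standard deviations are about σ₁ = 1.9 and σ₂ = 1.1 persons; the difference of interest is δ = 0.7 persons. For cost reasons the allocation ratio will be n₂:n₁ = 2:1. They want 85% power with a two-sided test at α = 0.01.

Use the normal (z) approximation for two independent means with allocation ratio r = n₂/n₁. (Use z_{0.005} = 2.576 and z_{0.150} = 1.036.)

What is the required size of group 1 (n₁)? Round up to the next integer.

n₁ = 113

n₁ = (z_{α/2} + z_β)² · (σ₁² + σ₂²/r) / δ²
   = (2.576 + 1.036)² · (1.9² + 1.1²/2) / 0.7²
   = 13.0465 · (3.61 + 0.605) / 0.49
   = 13.0465 · 4.215 / 0.49
   = 112.23
Round up → n₁ = 113; n₂ = r·n₁ = 2 × 113 = 226.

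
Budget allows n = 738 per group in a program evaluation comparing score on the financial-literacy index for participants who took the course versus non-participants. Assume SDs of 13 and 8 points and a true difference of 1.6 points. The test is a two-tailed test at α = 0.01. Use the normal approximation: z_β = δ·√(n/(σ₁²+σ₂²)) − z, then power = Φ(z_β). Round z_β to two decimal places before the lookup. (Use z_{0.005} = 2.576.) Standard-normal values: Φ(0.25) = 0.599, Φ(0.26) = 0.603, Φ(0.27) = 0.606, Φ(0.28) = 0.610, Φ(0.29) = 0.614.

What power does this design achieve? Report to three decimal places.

z_β = δ·√(n/(σ₁²+σ₂²)) − z_{α/2}
    = 1.6 · √(738/233) − 2.576
    = 1.6 · 1.77971 − 2.576
    = 2.8475 − 2.576 = 0.2715 → 0.27
Power = Φ(0.27) = 0.606.

Power ≈ 0.606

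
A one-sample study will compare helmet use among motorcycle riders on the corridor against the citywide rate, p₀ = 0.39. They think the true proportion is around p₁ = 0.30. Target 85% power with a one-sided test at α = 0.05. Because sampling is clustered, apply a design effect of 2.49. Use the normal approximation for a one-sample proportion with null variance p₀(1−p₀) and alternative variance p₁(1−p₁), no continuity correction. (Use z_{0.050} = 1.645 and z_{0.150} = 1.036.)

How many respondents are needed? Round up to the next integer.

n = [z_α·√(p₀q₀) + z_β·√(p₁q₁)]² / (p₁ − p₀)²
  = [1.645·√(0.39·0.61) + 1.036·√(0.30·0.70)]² / (-0.09)²
  = [1.645·0.4877 + 1.036·0.4583]² / 0.0081
  = [1.2771]² / 0.0081
  = 201.36
Design effect: 2.49 × 201.36 = 501.38.
Round up → n = 502.

n = 502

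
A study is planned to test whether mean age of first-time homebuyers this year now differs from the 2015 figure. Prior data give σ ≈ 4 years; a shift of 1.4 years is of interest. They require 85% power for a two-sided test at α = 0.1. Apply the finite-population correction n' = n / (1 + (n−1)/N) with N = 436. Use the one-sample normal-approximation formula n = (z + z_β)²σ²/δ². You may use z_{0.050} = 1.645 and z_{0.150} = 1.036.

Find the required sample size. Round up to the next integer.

n = 52

n = (z_{α/2} + z_β)² · σ² / δ²
  = (1.645 + 1.036)² · 4² / 1.4²
  = 7.1878 · 16 / 1.96
  = 58.68
Finite-population correction (N = 436): 58.68 / (1 + (58.68 − 1)/436) = 51.82.
Round up → n = 52.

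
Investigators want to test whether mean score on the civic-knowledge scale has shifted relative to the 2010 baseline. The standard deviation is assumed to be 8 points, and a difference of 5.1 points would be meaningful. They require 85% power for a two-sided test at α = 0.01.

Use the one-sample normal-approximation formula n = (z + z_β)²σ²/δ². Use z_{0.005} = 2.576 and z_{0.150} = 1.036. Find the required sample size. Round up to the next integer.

n = (z_{α/2} + z_β)² · σ² / δ²
  = (2.576 + 1.036)² · 8² / 5.1²
  = 13.0465 · 64 / 26.01
  = 32.10
Round up → n = 33.

n = 33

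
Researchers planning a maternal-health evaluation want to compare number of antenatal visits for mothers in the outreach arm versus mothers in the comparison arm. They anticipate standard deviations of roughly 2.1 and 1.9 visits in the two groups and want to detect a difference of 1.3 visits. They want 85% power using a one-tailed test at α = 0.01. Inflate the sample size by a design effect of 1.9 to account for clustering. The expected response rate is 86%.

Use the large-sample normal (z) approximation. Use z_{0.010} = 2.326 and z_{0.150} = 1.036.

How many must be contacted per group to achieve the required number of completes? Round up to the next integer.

n = 119 per group

n = (z_α + z_β)² · (σ₁² + σ₂²) / δ²
  = (2.326 + 1.036)² · (2.1² + 1.9² = 8.02) / 1.3²
  = 11.3030 · 8.02 / 1.69
  = 53.64
Design effect: 1.9 × 53.64 = 101.91.
Adjust for 86% response: 101.91 / 0.86 = 118.51.
Round up → n = 119 per group.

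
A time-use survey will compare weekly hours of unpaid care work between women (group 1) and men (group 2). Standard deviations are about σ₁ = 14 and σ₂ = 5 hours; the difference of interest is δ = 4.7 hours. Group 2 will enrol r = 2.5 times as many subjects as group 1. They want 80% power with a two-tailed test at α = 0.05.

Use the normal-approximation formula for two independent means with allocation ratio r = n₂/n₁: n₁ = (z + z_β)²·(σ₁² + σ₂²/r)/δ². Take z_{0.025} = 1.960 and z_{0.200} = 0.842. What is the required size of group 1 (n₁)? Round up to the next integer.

n₁ = (z_{α/2} + z_β)² · (σ₁² + σ₂²/r) / δ²
   = (1.960 + 0.842)² · (14² + 5²/2.5) / 4.7²
   = 7.8512 · (196 + 10) / 22.09
   = 7.8512 · 206 / 22.09
   = 73.22
Round up → n₁ = 74; n₂ = r·n₁ = 2.5 × 74 = 185.

n₁ = 74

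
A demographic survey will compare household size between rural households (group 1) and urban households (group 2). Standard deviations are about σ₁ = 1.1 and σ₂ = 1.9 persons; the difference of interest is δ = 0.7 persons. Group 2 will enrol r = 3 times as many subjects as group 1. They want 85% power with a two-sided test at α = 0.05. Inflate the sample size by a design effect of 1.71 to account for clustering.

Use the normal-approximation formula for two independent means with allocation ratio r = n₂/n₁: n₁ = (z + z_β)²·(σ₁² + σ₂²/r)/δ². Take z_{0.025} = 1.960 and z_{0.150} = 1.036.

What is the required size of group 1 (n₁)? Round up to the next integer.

n₁ = (z_{α/2} + z_β)² · (σ₁² + σ₂²/r) / δ²
   = (1.960 + 1.036)² · (1.1² + 1.9²/3) / 0.7²
   = 8.9760 · (1.21 + 1.2033) / 0.49
   = 8.9760 · 2.4133 / 0.49
   = 44.21
Design effect: 1.71 × 44.21 = 75.60.
Round up → n₁ = 76; n₂ = r·n₁ = 3 × 76 = 228.

n₁ = 76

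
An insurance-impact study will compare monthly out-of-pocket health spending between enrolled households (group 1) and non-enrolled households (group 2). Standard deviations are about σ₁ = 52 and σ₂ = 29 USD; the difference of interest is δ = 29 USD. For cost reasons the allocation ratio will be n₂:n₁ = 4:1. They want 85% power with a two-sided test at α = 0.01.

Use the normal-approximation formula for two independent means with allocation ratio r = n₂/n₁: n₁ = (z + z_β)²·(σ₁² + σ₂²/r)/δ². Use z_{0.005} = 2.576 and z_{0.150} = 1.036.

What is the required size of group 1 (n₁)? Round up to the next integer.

n₁ = (z_{α/2} + z_β)² · (σ₁² + σ₂²/r) / δ²
   = (2.576 + 1.036)² · (52² + 29²/4) / 29²
   = 13.0465 · (2704 + 210.25) / 841
   = 13.0465 · 2914.2 / 841
   = 45.21
Round up → n₁ = 46; n₂ = r·n₁ = 4 × 46 = 184.

n₁ = 46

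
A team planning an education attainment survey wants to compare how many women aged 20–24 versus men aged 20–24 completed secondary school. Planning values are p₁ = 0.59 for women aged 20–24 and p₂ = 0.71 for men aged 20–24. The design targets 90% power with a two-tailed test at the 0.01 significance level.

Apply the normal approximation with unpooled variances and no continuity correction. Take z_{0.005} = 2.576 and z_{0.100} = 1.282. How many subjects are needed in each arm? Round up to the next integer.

n = 463 per group

n = (z_{α/2} + z_β)² · [p₁(1−p₁) + p₂(1−p₂)] / (p₁ − p₂)²
  = (2.576 + 1.282)² · (0.59·0.41 + 0.71·0.29) / (-0.12)²
  = (3.858)² · (0.2419 + 0.2059) / 0.0144
  = 14.8842 · 0.4478 / 0.0144
  = 462.86
Round up → n = 463 per group.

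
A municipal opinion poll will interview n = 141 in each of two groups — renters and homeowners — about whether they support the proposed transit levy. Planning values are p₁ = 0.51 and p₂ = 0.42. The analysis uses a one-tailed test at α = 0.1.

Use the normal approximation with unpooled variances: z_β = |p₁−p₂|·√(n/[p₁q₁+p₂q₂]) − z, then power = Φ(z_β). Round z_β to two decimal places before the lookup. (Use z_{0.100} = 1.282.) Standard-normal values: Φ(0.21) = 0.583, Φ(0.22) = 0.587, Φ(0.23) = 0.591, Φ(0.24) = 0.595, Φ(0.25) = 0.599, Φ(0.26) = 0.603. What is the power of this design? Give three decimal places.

Power ≈ 0.595

z_β = |p₁−p₂|·√(n/[p₁q₁+p₂q₂]) − z_α
    = 0.09 · √(141/0.4935) − 1.282
    = 0.09 · 16.9031 − 1.282
    = 1.5213 − 1.282 = 0.2393 → 0.24
Power = Φ(0.24) = 0.595.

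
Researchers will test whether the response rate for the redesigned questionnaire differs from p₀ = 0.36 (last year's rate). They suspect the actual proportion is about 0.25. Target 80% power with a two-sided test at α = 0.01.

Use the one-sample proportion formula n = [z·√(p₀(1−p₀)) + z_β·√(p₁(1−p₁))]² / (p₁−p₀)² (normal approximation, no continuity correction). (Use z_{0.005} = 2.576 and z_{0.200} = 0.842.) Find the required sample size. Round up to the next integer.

n = 212

n = [z_{α/2}·√(p₀q₀) + z_β·√(p₁q₁)]² / (p₁ − p₀)²
  = [2.576·√(0.36·0.64) + 0.842·√(0.25·0.75)]² / (-0.11)²
  = [2.576·0.4800 + 0.842·0.4330]² / 0.0121
  = [1.6011]² / 0.0121
  = 211.86
Round up → n = 212.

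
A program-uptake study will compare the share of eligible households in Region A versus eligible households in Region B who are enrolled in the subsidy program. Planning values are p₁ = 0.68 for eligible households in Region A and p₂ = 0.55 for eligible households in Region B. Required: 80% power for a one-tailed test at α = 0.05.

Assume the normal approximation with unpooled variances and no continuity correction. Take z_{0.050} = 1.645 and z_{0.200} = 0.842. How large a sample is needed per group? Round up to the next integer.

n = (z_α + z_β)² · [p₁(1−p₁) + p₂(1−p₂)] / (p₁ − p₂)²
  = (1.645 + 0.842)² · (0.68·0.32 + 0.55·0.45) / (0.13)²
  = (2.487)² · (0.2176 + 0.2475) / 0.0169
  = 6.1852 · 0.4651 / 0.0169
  = 170.22
Round up → n = 171 per group.

n = 171 per group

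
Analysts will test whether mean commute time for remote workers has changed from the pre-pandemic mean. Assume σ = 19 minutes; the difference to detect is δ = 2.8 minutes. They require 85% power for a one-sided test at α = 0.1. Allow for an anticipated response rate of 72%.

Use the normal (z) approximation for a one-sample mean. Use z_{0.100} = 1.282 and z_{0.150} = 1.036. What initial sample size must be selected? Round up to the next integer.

n = (z_α + z_β)² · σ² / δ²
  = (1.282 + 1.036)² · 19² / 2.8²
  = 5.3731 · 361 / 7.84
  = 247.41
Adjust for 72% response: 247.41 / 0.72 = 343.63.
Round up → n = 344.

n = 344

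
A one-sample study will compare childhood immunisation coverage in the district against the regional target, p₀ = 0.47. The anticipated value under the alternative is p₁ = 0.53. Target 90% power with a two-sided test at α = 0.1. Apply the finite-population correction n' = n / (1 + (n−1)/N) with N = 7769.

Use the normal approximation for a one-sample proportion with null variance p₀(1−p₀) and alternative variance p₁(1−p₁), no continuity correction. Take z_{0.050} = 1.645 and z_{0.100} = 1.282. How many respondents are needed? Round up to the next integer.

n = 551

n = [z_{α/2}·√(p₀q₀) + z_β·√(p₁q₁)]² / (p₁ − p₀)²
  = [1.645·√(0.47·0.53) + 1.282·√(0.53·0.47)]² / (0.06)²
  = [1.645·0.4991 + 1.282·0.4991]² / 0.0036
  = [1.4609]² / 0.0036
  = 592.81
Finite-population correction (N = 7769): 592.81 / (1 + (592.81 − 1)/7769) = 550.85.
Round up → n = 551.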